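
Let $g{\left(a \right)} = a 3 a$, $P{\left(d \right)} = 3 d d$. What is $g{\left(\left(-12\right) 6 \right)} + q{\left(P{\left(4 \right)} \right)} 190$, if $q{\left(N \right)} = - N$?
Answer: $6432$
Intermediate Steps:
$P{\left(d \right)} = 3 d^{2}$
$g{\left(a \right)} = 3 a^{2}$ ($g{\left(a \right)} = 3 a a = 3 a^{2}$)
$g{\left(\left(-12\right) 6 \right)} + q{\left(P{\left(4 \right)} \right)} 190 = 3 \left(\left(-12\right) 6\right)^{2} + - 3 \cdot 4^{2} \cdot 190 = 3 \left(-72\right)^{2} + - 3 \cdot 16 \cdot 190 = 3 \cdot 5184 + \left(-1\right) 48 \cdot 190 = 15552 - 9120 = 6432$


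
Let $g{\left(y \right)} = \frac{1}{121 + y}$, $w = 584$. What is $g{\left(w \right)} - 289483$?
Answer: $- \frac{204085514}{705} \approx -2.8948 \cdot 10^{5}$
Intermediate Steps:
$g{\left(w \right)} - 289483 = \frac{1}{121 + 584} - 289483 = \frac{1}{705} - 289483 = - \frac{204085514}{705}$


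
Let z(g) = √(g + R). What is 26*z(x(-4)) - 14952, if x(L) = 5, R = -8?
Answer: -14952 + 26*I*√3 ≈ -14952.0 + 45.033*I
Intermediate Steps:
z(g) = √(-8 + g) (z(g) = √(g - 8) = √(-8 + g))
26*z(x(-4)) - 14952 = 26*√(-8 + 5) - 14952 = 26*√(-3) - 14952 = 26*(I*√3) - 14952 = 26*I*√3 - 14952 = -14952 + 26*I*√3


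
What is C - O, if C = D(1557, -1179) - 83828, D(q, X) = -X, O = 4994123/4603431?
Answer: -380473962842/4603431 ≈ -82650.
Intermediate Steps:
O = 4994123/4603431 (O = 4994123*(1/4603431) = 4994123/4603431 ≈ 1.0849)
C = -82649 (C = -1*(-1179) - 83828 = 1179 - 83828 = -82649)
C - O = -82649 - 1*4994123/4603431 = -82649 - 4994123/4603431 = -380473962842/4603431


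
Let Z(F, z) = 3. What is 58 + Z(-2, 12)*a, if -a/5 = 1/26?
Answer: 1493/26 ≈ 57.423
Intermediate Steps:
a = -5/26 ≈ -0.19231
58 + Z(-2, 12)*a = 58 + 3*(-5/26) = 58 - 15/26 = 1493/26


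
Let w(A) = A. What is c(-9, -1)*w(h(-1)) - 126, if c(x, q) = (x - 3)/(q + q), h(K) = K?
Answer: -132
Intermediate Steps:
c(x, q) = (-3 + x)/(2*q) (c(x, q) = (-3 + x)/((2*q)) = (-3 + x)*(1/(2*q)) = (-3 + x)/(2*q))
c(-9, -1)*w(h(-1)) - 126 = ((½)*(-3 - 9)/(-1))*(-1) - 126 = ((½)*(-1)*(-12))*(-1) - 126 = 6*(-1) - 126 = -6 - 126 = -132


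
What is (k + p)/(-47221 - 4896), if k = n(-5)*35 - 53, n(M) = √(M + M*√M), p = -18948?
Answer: 19001/52117 - 35*√(-5 - 5*I*√5)/52117 ≈ 0.36331 + 0.0019721*I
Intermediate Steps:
n(M) = √(M + M^(3/2))
k = -53 + 35*√(-5 - 5*I*√5) (k = √(-5 + (-5)^(3/2))*35 - 53 = √(-5 - 5*I*√5)*35 - 53 = 35*√(-5 - 5*I*√5) - 53 = -53 + 35*√(-5 - 5*I*√5) ≈ 13.626 - 102.78*I)
(k + p)/(-47221 - 4896) = ((-53 + 35*√(-5 - 5*I*√5)) - 18948)/(-47221 - 4896) = (-19001 + 35*√(-5 - 5*I*√5))/(-52117) = (-19001 + 35*√(-5 - 5*I*√5))*(-1/52117) = 19001/52117 - 35*√(-5 - 5*I*√5)/52117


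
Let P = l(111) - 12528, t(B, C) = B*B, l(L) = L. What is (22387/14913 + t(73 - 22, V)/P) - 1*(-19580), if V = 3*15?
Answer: 1208653409282/61724907 ≈ 19581.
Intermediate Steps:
V = 45
t(B, C) = B²
P = -12417 (P = 111 - 12528 = -12417)
(22387/14913 + t(73 - 22, V)/P) - 1*(-19580) = (22387/14913 + (73 - 22)²/(-12417)) - 1*(-19580) = (22387*(1/14913) + 51²*(-1/12417)) + 19580 = (22387/14913 + 2601*(-1/12417)) + 19580 = (22387/14913 - 867/4139) + 19580 = 79730222/61724907 + 19580 = 1208653409282/61724907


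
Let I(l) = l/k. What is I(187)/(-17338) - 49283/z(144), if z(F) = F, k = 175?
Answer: -74766020689/218458800 ≈ -342.24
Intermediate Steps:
I(l) = l/175
I(187)/(-17338) - 49283/z(144) = ((1/175)*187)/(-17338) - 49283/144 = (187/175)*(-1/17338) - 49283*1/144 = -187/3034150 - 49283/144 = -74766020689/218458800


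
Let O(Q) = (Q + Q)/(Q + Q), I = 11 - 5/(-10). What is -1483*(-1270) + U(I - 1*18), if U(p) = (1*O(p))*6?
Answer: 1883416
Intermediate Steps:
I = 23/2 (I = 11 - 5*(-1)/10 = 11 - 1*(-½) = 11 + ½ = 23/2 ≈ 11.500)
O(Q) = 1 (O(Q) = (2*Q)/((2*Q)) = (2*Q)*(1/(2*Q)) = 1)
U(p) = 6 (U(p) = (1*1)*6 = 1*6 = 6)
-1483*(-1270) + U(I - 1*18) = -1483*(-1270) + 6 = 1883410 + 6 = 1883416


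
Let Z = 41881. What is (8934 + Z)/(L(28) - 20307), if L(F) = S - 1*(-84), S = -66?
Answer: -50815/20289 ≈ -2.5046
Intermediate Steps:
L(F) = 18 (L(F) = -66 - 1*(-84) = -66 + 84 = 18)
(8934 + Z)/(L(28) - 20307) = (8934 + 41881)/(18 - 20307) = 50815/(-20289) = 50815*(-1/20289) = -50815/20289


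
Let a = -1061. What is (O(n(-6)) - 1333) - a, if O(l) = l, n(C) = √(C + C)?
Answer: -272 + 2*I*√3 ≈ -272.0 + 3.4641*I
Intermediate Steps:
n(C) = √2*√C (n(C) = √(2*C) = √2*√C)
(O(n(-6)) - 1333) - a = (√2*√(-6) - 1333) - 1*(-1061) = (√2*(I*√6) - 1333) + 1061 = (2*I*√3 - 1333) + 1061 = (-1333 + 2*I*√3) + 1061 = -272 + 2*I*√3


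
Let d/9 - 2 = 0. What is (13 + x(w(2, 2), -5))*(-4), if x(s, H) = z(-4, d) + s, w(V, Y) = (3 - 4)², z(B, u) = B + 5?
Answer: -60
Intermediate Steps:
d = 18 (d = 18 + 9*0 = 18 + 0 = 18)
z(B, u) = 5 + B
w(V, Y) = 1 (w(V, Y) = (-1)² = 1)
x(s, H) = 1 + s (x(s, H) = (5 - 4) + s = 1 + s)
(13 + x(w(2, 2), -5))*(-4) = (13 + (1 + 1))*(-4) = (13 + 2)*(-4) = 15*(-4) = -60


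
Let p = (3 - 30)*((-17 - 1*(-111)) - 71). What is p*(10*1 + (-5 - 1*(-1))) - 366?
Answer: -4092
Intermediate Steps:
p = -621 (p = -27*((-17 + 111) - 71) = -27*(94 - 71) = -27*23 = -621)
p*(10*1 + (-5 - 1*(-1))) - 366 = -621*(10*1 + (-5 - 1*(-1))) - 366 = -621*(10 + (-5 + 1)) - 366 = -621*(10 - 4) - 366 = -621*6 - 366 = -3726 - 366 = -4092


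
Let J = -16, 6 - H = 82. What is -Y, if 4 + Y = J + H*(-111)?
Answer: -8416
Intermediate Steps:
H = -76 (H = 6 - 1*82 = 6 - 82 = -76)
Y = 8416 (Y = -4 + (-16 - 76*(-111)) = -4 + (-16 + 8436) = -4 + 8420 = 8416)
-Y = -1*8416 = -8416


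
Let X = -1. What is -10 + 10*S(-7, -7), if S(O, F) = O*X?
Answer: 60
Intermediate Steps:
S(O, F) = -O (S(O, F) = O*(-1) = -O)
-10 + 10*S(-7, -7) = -10 + 10*(-1*(-7)) = -10 + 10*7 = -10 + 70 = 60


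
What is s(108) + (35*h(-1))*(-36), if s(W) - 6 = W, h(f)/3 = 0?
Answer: 114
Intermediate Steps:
h(f) = 0 (h(f) = 3*0 = 0)
s(W) = 6 + W
s(108) + (35*h(-1))*(-36) = (6 + 108) + (35*0)*(-36) = 114 + 0*(-36) = 114 + 0 = 114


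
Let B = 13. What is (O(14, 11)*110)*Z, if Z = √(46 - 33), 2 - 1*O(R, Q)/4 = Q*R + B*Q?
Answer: -129800*√13 ≈ -4.6800e+5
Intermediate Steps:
O(R, Q) = 8 - 52*Q - 4*Q*R (O(R, Q) = 8 - 4*(Q*R + 13*Q) = 8 - 4*(13*Q + Q*R) = 8 + (-52*Q - 4*Q*R) = 8 - 52*Q - 4*Q*R)
Z = √13 ≈ 3.6056
(O(14, 11)*110)*Z = ((8 - 52*11 - 4*11*14)*110)*√13 = ((8 - 572 - 616)*110)*√13 = (-1180*110)*√13 = -129800*√13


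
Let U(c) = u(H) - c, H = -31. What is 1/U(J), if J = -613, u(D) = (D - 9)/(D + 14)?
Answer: 17/10461 ≈ 0.0016251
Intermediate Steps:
u(D) = (-9 + D)/(14 + D)
U(c) = 40/17 - c (U(c) = (-9 - 31)/(14 - 31) - c = -40/(-17) - c = -1/17*(-40) - c = 40/17 - c)
1/U(J) = 1/(40/17 - 1*(-613)) = 1/(40/17 + 613) = 1/(10461/17) = 17/10461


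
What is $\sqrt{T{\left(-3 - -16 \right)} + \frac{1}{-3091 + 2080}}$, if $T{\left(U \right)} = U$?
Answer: $\frac{\sqrt{13286562}}{1011} \approx 3.6054$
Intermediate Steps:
$\sqrt{T{\left(-3 - -16 \right)} + \frac{1}{-3091 + 2080}} = \sqrt{\left(-3 - -16\right) + \frac{1}{-3091 + 2080}} = \sqrt{\left(-3 + 16\right) + \frac{1}{-1011}} = \sqrt{13 - \frac{1}{1011}} = \sqrt{\frac{13142}{1011}} = \frac{\sqrt{13286562}}{1011}$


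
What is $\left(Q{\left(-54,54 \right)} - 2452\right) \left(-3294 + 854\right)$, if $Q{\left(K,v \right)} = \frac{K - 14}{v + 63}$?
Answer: $\frac{700162880}{117} \approx 5.9843 \cdot 10^{6}$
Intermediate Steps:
$Q{\left(K,v \right)} = \frac{-14 + K}{63 + v}$
$\left(Q{\left(-54,54 \right)} - 2452\right) \left(-3294 + 854\right) = \left(\frac{-14 - 54}{63 + 54} - 2452\right) \left(-3294 + 854\right) = \left(\frac{1}{117} \left(-68\right) - 2452\right) \left(-2440\right) = \left(- \frac{68}{117} - 2452\right) \left(-2440\right) = \left(- \frac{286952}{117}\right) \left(-2440\right) = \frac{700162880}{117}$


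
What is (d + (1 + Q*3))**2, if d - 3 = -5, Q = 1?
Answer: 4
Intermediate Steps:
d = -2 (d = 3 - 5 = -2)
(d + (1 + Q*3))**2 = (-2 + (1 + 1*3))**2 = (-2 + (1 + 3))**2 = (-2 + 4)**2 = 2**2 = 4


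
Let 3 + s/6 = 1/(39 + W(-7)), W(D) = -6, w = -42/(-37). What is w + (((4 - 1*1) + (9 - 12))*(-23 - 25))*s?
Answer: 42/37 ≈ 1.1351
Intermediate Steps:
w = 42/37 (w = -42*(-1/37) = 42/37 ≈ 1.1351)
s = -196/11 (s = -18 + 6/(39 - 6) = -18 + 6/33 = -18 + 6*(1/33) = -18 + 2/11 = -196/11 ≈ -17.818)
w + (((4 - 1*1) + (9 - 12))*(-23 - 25))*s = 42/37 + (((4 - 1*1) + (9 - 12))*(-23 - 25))*(-196/11) = 42/37 + (((4 - 1) - 3)*(-48))*(-196/11) = 42/37 + ((3 - 3)*(-48))*(-196/11) = 42/37 + (0*(-48))*(-196/11) = 42/37 + 0*(-196/11) = 42/37 + 0 = 42/37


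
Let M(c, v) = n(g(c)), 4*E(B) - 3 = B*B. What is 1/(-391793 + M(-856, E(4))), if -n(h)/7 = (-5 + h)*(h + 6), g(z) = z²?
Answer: -1/3758319840607 ≈ -2.6608e-13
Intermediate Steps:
E(B) = ¾ + B²/4 (E(B) = ¾ + (B*B)/4 = ¾ + B²/4)
n(h) = -7*(-5 + h)*(6 + h) (n(h) = -7*(-5 + h)*(h + 6) = -7*(-5 + h)*(6 + h))
M(c, v) = 210 - 7*c² - 7*c⁴
1/(-391793 + M(-856, E(4))) = 1/(-391793 + (210 - 7*(-856)² - 7*(-856)⁴)) = 1/(-391793 + (210 - 7*732736 - 7*536902045696)) = 1/(-391793 + (210 - 5129152 - 3758314319872)) = 1/(-391793 - 3758319448814) = 1/(-3758319840607) = -1/3758319840607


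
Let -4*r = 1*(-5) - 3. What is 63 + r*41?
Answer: 145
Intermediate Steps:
r = 2 (r = -(1*(-5) - 3)/4 = -(-5 - 3)/4 = -¼*(-8) = 2)
63 + r*41 = 63 + 2*41 = 63 + 82 = 145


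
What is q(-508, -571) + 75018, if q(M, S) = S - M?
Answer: 74955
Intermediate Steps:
q(-508, -571) + 75018 = (-571 - 1*(-508)) + 75018 = (-571 + 508) + 75018 = -63 + 75018 = 74955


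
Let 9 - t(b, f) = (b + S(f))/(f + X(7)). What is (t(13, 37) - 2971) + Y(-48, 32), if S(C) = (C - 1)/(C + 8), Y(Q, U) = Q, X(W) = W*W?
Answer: -1294369/430 ≈ -3010.2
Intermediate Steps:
X(W) = W²
S(C) = (-1 + C)/(8 + C)
t(b, f) = 9 - (b + (-1 + f)/(8 + f))/(49 + f) (t(b, f) = 9 - (b + (-1 + f)/(8 + f))/(f + 7²) = 9 - (b + (-1 + f)/(8 + f))/(f + 49) = 9 - (b + (-1 + f)/(8 + f))/(49 + f))
(t(13, 37) - 2971) + Y(-48, 32) = ((1 - 1*37 - (8 + 37)*(-441 + 13 - 9*37))/((8 + 37)*(49 + 37)) - 2971) - 48 = ((1 - 37 - 1*45*(-441 + 13 - 333))/(45*86) - 2971) - 48 = ((1/45)*(1/86)*(1 - 37 - 1*45*(-761)) - 2971) - 48 = ((1/45)*(1/86)*(1 - 37 + 34245) - 2971) - 48 = ((1/45)*(1/86)*34209 - 2971) - 48 = (3801/430 - 2971) - 48 = -1273729/430 - 48 = -1294369/430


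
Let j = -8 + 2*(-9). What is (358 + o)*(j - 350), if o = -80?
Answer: -104528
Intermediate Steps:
j = -26 (j = -8 - 18 = -26)
(358 + o)*(j - 350) = (358 - 80)*(-26 - 350) = 278*(-376) = -104528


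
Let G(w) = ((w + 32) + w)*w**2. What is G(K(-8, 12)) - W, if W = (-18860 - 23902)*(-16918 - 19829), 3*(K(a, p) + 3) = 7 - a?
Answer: -1571375070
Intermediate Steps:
K(a, p) = -2/3 - a/3 (K(a, p) = -3 + (7 - a)/3 = -3 + (7/3 - a/3) = -2/3 - a/3)
G(w) = w**2*(32 + 2*w) (G(w) = ((32 + w) + w)*w**2 = (32 + 2*w)*w**2 = w**2*(32 + 2*w))
W = 1571375214 (W = -42762*(-36747) = 1571375214)
G(K(-8, 12)) - W = 2*(-2/3 - 1/3*(-8))**2*(16 + (-2/3 - 1/3*(-8))) - 1*1571375214 = 2*(-2/3 + 8/3)**2*(16 + (-2/3 + 8/3)) - 1571375214 = 2*2**2*(16 + 2) - 1571375214 = 2*4*18 - 1571375214 = 144 - 1571375214 = -1571375070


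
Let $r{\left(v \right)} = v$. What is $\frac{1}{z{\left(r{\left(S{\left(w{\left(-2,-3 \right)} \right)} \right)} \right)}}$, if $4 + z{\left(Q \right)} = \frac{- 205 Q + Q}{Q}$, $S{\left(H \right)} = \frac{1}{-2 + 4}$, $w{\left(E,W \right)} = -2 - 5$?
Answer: $- \frac{1}{208} \approx -0.0048077$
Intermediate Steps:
$w{\left(E,W \right)} = -7$ ($w{\left(E,W \right)} = -2 - 5 = -7$)
$S{\left(H \right)} = \frac{1}{2}$
$z{\left(Q \right)} = -208$ ($z{\left(Q \right)} = -4 + \frac{- 205 Q + Q}{Q} = -4 + \frac{\left(-204\right) Q}{Q} = -4 - 204 = -208$)
$\frac{1}{z{\left(r{\left(S{\left(w{\left(-2,-3 \right)} \right)} \right)} \right)}} = \frac{1}{-208} = - \frac{1}{208}$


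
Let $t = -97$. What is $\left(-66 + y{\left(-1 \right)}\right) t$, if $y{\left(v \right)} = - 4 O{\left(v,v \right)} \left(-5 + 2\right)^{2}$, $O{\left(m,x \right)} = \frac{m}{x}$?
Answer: $9894$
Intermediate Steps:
$y{\left(v \right)} = -36$ ($y{\left(v \right)} = - 4 \frac{v}{v} \left(-5 + 2\right)^{2} = \left(-4\right) 1 \left(-3\right)^{2} = \left(-4\right) 9 = -36$)
$\left(-66 + y{\left(-1 \right)}\right) t = \left(-66 - 36\right) \left(-97\right) = \left(-102\right) \left(-97\right) = 9894$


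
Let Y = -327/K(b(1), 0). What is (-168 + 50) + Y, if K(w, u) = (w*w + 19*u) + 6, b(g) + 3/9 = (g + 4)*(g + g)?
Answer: -108553/895 ≈ -121.29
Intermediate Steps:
b(g) = -⅓ + 2*g*(4 + g) (b(g) = -⅓ + (g + 4)*(g + g) = -⅓ + (4 + g)*(2*g) = -⅓ + 2*g*(4 + g))
K(w, u) = 6 + w² + 19*u (K(w, u) = (w² + 19*u) + 6 = 6 + w² + 19*u)
Y = -2943/895 (Y = -327/(6 + (-⅓ + 2*1² + 8*1)² + 19*0) = -327/(6 + (-⅓ + 2*1 + 8)² + 0) = -327/(6 + (-⅓ + 2 + 8)² + 0) = -327/(6 + (29/3)² + 0) = -327/(6 + 841/9 + 0) = -327/895/9 = -327*9/895 = -2943/895 ≈ -3.2883)
(-168 + 50) + Y = (-168 + 50) - 2943/895 = -118 - 2943/895 = -108553/895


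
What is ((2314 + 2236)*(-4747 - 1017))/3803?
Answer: -26226200/3803 ≈ -6896.2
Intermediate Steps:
((2314 + 2236)*(-4747 - 1017))/3803 = (4550*(-5764))*(1/3803) = -26226200*1/3803 = -26226200/3803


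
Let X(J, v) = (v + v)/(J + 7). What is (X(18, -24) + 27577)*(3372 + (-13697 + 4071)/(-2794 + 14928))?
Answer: 14099904301847/151675 ≈ 9.2961e+7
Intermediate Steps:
X(J, v) = 2*v/(7 + J) (X(J, v) = (2*v)/(7 + J) = 2*v/(7 + J))
(X(18, -24) + 27577)*(3372 + (-13697 + 4071)/(-2794 + 14928)) = (2*(-24)/(7 + 18) + 27577)*(3372 + (-13697 + 4071)/(-2794 + 14928)) = (2*(-24)/25 + 27577)*(3372 - 9626/12134) = (2*(-24)*(1/25) + 27577)*(3372 - 9626*1/12134) = (-48/25 + 27577)*(3372 - 4813/6067) = (689377/25)*(20453111/6067) = 14099904301847/151675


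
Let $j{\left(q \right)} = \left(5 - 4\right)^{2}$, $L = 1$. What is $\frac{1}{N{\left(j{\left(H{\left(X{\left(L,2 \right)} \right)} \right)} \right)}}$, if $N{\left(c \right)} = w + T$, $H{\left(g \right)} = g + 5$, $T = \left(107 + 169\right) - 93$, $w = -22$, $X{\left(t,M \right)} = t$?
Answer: $\frac{1}{161} \approx 0.0062112$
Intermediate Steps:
$T = 183$ ($T = 276 - 93 = 183$)
$H{\left(g \right)} = 5 + g$
$j{\left(q \right)} = 1$ ($j{\left(q \right)} = 1^{2} = 1$)
$N{\left(c \right)} = 161$ ($N{\left(c \right)} = -22 + 183 = 161$)
$\frac{1}{N{\left(j{\left(H{\left(X{\left(L,2 \right)} \right)} \right)} \right)}} = \frac{1}{161}$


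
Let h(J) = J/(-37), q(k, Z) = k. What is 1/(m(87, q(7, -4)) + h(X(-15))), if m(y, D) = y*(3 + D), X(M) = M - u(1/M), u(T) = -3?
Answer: 37/32202 ≈ 0.0011490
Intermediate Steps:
X(M) = 3 + M (X(M) = M - 1*(-3) = M + 3 = 3 + M)
h(J) = -J/37 (h(J) = J*(-1/37) = -J/37)
1/(m(87, q(7, -4)) + h(X(-15))) = 1/(87*(3 + 7) - (3 - 15)/37) = 1/(87*10 - 1/37*(-12)) = 1/(870 + 12/37) = 1/(32202/37) = 37/32202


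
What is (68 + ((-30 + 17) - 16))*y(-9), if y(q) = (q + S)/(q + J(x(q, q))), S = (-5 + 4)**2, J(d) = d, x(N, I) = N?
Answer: 52/3 ≈ 17.333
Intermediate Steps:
S = 1 (S = (-1)**2 = 1)
y(q) = (1 + q)/(2*q) (y(q) = (q + 1)/(q + q) = (1 + q)/((2*q)) = (1 + q)*(1/(2*q)) = (1 + q)/(2*q))
(68 + ((-30 + 17) - 16))*y(-9) = (68 + ((-30 + 17) - 16))*((1/2)*(1 - 9)/(-9)) = (68 + (-13 - 16))*((1/2)*(-1/9)*(-8)) = (68 - 29)*(4/9) = 39*(4/9) = 52/3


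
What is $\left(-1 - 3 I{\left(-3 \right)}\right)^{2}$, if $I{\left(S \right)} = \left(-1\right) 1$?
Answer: $4$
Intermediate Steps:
$I{\left(S \right)} = -1$
$\left(-1 - 3 I{\left(-3 \right)}\right)^{2} = \left(-1 - -3\right)^{2} = \left(-1 + 3\right)^{2} = 2^{2} = 4$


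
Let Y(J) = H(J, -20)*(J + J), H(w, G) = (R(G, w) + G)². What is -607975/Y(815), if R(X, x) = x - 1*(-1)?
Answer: -121595/206558816 ≈ -0.00058867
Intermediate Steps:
R(X, x) = 1 + x (R(X, x) = x + 1 = 1 + x)
H(w, G) = (1 + G + w)² (H(w, G) = ((1 + w) + G)² = (1 + G + w)²)
Y(J) = 2*J*(-19 + J)² (Y(J) = (1 - 20 + J)²*(J + J) = (-19 + J)²*(2*J) = 2*J*(-19 + J)²)
-607975/Y(815) = -607975*1/(1630*(-19 + 815)²) = -607975/(2*815*796²) = -607975/(2*815*633616) = -607975/1032794080 = -607975*1/1032794080 = -121595/206558816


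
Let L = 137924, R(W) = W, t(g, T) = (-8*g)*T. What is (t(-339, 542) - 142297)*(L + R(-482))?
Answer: 182468961294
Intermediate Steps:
t(g, T) = -8*T*g
(t(-339, 542) - 142297)*(L + R(-482)) = (-8*542*(-339) - 142297)*(137924 - 482) = (1469904 - 142297)*137442 = 1327607*137442 = 182468961294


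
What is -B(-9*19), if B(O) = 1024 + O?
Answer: -853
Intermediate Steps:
-B(-9*19) = -(1024 - 9*19) = -(1024 - 171) = -1*853 = -853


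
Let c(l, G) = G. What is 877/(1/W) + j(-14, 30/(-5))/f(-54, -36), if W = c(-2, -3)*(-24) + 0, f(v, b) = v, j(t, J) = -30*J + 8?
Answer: 1704794/27 ≈ 63141.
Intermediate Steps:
j(t, J) = 8 - 30*J
W = 72 (W = -3*(-24) + 0 = 72 + 0 = 72)
877/(1/W) + j(-14, 30/(-5))/f(-54, -36) = 877/(1/72) + (8 - 900/(-5))/(-54) = 877/(1/72) + (8 - 900*(-1)/5)*(-1/54) = 877*72 + (8 - 30*(-6))*(-1/54) = 63144 + (8 + 180)*(-1/54) = 63144 + 188*(-1/54) = 63144 - 94/27 = 1704794/27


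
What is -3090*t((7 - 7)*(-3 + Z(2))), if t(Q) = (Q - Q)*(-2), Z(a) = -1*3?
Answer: 0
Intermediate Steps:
Z(a) = -3
t(Q) = 0 (t(Q) = 0*(-2) = 0)
-3090*t((7 - 7)*(-3 + Z(2))) = -3090*0 = 0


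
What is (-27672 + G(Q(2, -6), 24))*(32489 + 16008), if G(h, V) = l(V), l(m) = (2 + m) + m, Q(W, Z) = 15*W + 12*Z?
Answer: -1339584134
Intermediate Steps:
Q(W, Z) = 12*Z + 15*W
l(m) = 2 + 2*m
G(h, V) = 2 + 2*V
(-27672 + G(Q(2, -6), 24))*(32489 + 16008) = (-27672 + (2 + 2*24))*(32489 + 16008) = (-27672 + (2 + 48))*48497 = (-27672 + 50)*48497 = -27622*48497 = -1339584134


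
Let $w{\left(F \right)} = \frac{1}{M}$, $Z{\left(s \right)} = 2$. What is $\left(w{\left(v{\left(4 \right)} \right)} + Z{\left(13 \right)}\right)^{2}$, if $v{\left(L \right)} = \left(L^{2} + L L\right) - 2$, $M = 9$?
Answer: $\frac{361}{81} \approx 4.4568$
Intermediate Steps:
$v{\left(L \right)} = -2 + 2 L^{2}$ ($v{\left(L \right)} = \left(L^{2} + L^{2}\right) - 2 = 2 L^{2} - 2 = -2 + 2 L^{2}$)
$w{\left(F \right)} = \frac{1}{9}$
$\left(w{\left(v{\left(4 \right)} \right)} + Z{\left(13 \right)}\right)^{2} = \left(\frac{1}{9} + 2\right)^{2} = \left(\frac{19}{9}\right)^{2} = \frac{361}{81}$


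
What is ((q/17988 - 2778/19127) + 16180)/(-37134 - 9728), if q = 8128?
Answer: -695867409409/2015396822289 ≈ -0.34528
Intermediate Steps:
((q/17988 - 2778/19127) + 16180)/(-37134 - 9728) = ((8128/17988 - 2778/19127) + 16180)/(-37134 - 9728) = ((8128*(1/17988) - 2778*1/19127) + 16180)/(-46862) = ((2032/4497 - 2778/19127) + 16180)*(-1/46862) = (26373398/86014119 + 16180)*(-1/46862) = (1391734818818/86014119)*(-1/46862) = -695867409409/2015396822289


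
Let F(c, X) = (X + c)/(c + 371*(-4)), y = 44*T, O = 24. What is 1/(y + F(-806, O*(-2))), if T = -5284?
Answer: -1145/266207493 ≈ -4.3012e-6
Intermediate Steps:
y = -232496 (y = 44*(-5284) = -232496)
F(c, X) = (X + c)/(-1484 + c) (F(c, X) = (X + c)/(c - 1484) = (X + c)/(-1484 + c))
1/(y + F(-806, O*(-2))) = 1/(-232496 + (24*(-2) - 806)/(-1484 - 806)) = 1/(-232496 + (-48 - 806)/(-2290)) = 1/(-232496 - 1/2290*(-854)) = 1/(-232496 + 427/1145) = 1/(-266207493/1145) = -1145/266207493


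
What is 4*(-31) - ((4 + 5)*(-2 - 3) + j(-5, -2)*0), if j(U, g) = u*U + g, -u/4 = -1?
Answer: -79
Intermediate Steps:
u = 4 (u = -4*(-1) = 4)
j(U, g) = g + 4*U (j(U, g) = 4*U + g = g + 4*U)
4*(-31) - ((4 + 5)*(-2 - 3) + j(-5, -2)*0) = 4*(-31) - ((4 + 5)*(-2 - 3) + (-2 + 4*(-5))*0) = -124 - (9*(-5) + (-2 - 20)*0) = -124 - (-45 - 22*0) = -124 - (-45 + 0) = -124 - 1*(-45) = -124 + 45 = -79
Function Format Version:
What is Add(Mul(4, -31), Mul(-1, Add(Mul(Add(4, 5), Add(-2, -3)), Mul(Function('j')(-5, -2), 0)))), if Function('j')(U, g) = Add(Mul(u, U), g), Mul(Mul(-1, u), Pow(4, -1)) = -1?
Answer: -79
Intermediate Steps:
u = 4 (u = Mul(-4, -1) = 4)
Function('j')(U, g) = Add(g, Mul(4, U)) (Function('j')(U, g) = Add(Mul(4, U), g) = Add(g, Mul(4, U)))
Add(Mul(4, -31), Mul(-1, Add(Mul(Add(4, 5), Add(-2, -3)), Mul(Function('j')(-5, -2), 0)))) = Add(Mul(4, -31), Mul(-1, Add(Mul(Add(4, 5), Add(-2, -3)), Mul(Add(-2, Mul(4, -5)), 0)))) = Add(-124, Mul(-1, Add(Mul(9, -5), Mul(Add(-2, -20), 0)))) = Add(-124, Mul(-1, Add(-45, Mul(-22, 0)))) = Add(-124, Mul(-1, Add(-45, 0))) = Add(-124, Mul(-1, -45)) = Add(-124, 45) = -79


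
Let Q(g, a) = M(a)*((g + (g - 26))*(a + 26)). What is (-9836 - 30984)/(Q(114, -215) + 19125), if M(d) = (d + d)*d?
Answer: 8164/705907395 ≈ 1.1565e-5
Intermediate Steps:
M(d) = 2*d**2 (M(d) = (2*d)*d = 2*d**2)
Q(g, a) = 2*a**2*(-26 + 2*g)*(26 + a) (Q(g, a) = (2*a**2)*((g + (g - 26))*(a + 26)) = (2*a**2)*((g + (-26 + g))*(26 + a)) = (2*a**2)*((-26 + 2*g)*(26 + a)) = 2*a**2*(-26 + 2*g)*(26 + a))
(-9836 - 30984)/(Q(114, -215) + 19125) = (-9836 - 30984)/(4*(-215)**2*(-338 - 13*(-215) + 26*114 - 215*114) + 19125) = -40820/(4*46225*(-338 + 2795 + 2964 - 24510) + 19125) = -40820/(4*46225*(-19089) + 19125) = -40820/(-3529556100 + 19125) = -40820/(-3529536975) = -40820*(-1/3529536975) = 8164/705907395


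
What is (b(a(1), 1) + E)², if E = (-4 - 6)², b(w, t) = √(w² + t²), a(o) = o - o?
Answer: 10201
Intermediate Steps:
a(o) = 0
b(w, t) = √(t² + w²)
E = 100 (E = (-10)² = 100)
(b(a(1), 1) + E)² = (√(1² + 0²) + 100)² = (√(1 + 0) + 100)² = (√1 + 100)² = (1 + 100)² = 101² = 10201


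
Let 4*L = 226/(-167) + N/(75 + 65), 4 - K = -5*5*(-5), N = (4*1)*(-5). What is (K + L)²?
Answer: 322107327025/21864976 ≈ 14732.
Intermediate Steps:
N = -20 (N = 4*(-5) = -20)
K = -121 (K = 4 - (-5*5)*(-5) = 4 - (-25)*(-5) = 4 - 1*125 = 4 - 125 = -121)
L = -1749/4676 (L = (226/(-167) - 20/(75 + 65))/4 = (226*(-1/167) - 20/140)/4 = (-226/167 - 20*1/140)/4 = (-226/167 - ⅐)/4 = (¼)*(-1749/1169) = -1749/4676 ≈ -0.37404)
(K + L)² = (-121 - 1749/4676)² = (-567545/4676)² = 322107327025/21864976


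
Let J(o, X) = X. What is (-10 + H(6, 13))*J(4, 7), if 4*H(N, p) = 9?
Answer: -217/4 ≈ -54.250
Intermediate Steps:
H(N, p) = 9/4 (H(N, p) = (1/4)*9 = 9/4)
(-10 + H(6, 13))*J(4, 7) = (-10 + 9/4)*7 = -31/4*7 = -217/4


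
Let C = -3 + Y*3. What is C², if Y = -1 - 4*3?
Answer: 1764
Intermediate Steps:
Y = -13 (Y = -1 - 12 = -13)
C = -42 (C = -3 - 13*3 = -3 - 39 = -42)
C² = (-42)² = 1764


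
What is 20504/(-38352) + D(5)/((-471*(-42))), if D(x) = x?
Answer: -4223108/7902909 ≈ -0.53437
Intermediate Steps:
20504/(-38352) + D(5)/((-471*(-42))) = 20504/(-38352) + 5/((-471*(-42))) = 20504*(-1/38352) + 5/19782 = -2563/4794 + 5*(1/19782) = -2563/4794 + 5/19782 = -4223108/7902909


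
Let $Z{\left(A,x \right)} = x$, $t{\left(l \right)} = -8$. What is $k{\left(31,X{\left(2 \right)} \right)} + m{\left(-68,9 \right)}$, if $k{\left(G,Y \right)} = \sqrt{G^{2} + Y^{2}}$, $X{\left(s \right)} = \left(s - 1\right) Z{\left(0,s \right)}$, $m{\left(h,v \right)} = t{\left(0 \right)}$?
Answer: $-8 + \sqrt{965} \approx 23.064$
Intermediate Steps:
$m{\left(h,v \right)} = -8$
$X{\left(s \right)} = s \left(-1 + s\right)$ ($X{\left(s \right)} = \left(s - 1\right) s = \left(-1 + s\right) s = s \left(-1 + s\right)$)
$k{\left(31,X{\left(2 \right)} \right)} + m{\left(-68,9 \right)} = \sqrt{31^{2} + \left(2 \left(-1 + 2\right)\right)^{2}} - 8 = \sqrt{961 + \left(2 \cdot 1\right)^{2}} - 8 = \sqrt{961 + 2^{2}} - 8 = \sqrt{961 + 4} - 8 = \sqrt{965} - 8 = -8 + \sqrt{965}$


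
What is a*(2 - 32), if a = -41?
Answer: 1230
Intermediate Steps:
a*(2 - 32) = -41*(2 - 32) = -41*(-30) = 1230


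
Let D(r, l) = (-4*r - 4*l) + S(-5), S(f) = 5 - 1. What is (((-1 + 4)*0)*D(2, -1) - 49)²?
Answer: 2401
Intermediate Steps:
S(f) = 4
D(r, l) = 4 - 4*l - 4*r (D(r, l) = (-4*r - 4*l) + 4 = (-4*l - 4*r) + 4 = 4 - 4*l - 4*r)
(((-1 + 4)*0)*D(2, -1) - 49)² = (((-1 + 4)*0)*(4 - 4*(-1) - 4*2) - 49)² = ((3*0)*(4 + 4 - 8) - 49)² = (0*0 - 49)² = (0 - 49)² = (-49)² = 2401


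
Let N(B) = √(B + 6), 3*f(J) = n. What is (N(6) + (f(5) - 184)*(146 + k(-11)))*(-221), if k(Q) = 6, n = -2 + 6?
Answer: 18408416/3 - 442*√3 ≈ 6.1354e+6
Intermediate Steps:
n = 4
f(J) = 4/3 (f(J) = (⅓)*4 = 4/3)
N(B) = √(6 + B)
(N(6) + (f(5) - 184)*(146 + k(-11)))*(-221) = (√(6 + 6) + (4/3 - 184)*(146 + 6))*(-221) = (√12 - 548/3*152)*(-221) = (2*√3 - 83296/3)*(-221) = (-83296/3 + 2*√3)*(-221) = 18408416/3 - 442*√3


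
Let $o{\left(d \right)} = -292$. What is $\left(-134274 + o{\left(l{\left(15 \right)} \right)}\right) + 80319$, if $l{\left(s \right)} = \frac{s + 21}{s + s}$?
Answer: $-54247$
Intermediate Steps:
$l{\left(s \right)} = \frac{21 + s}{2 s}$
$\left(-134274 + o{\left(l{\left(15 \right)} \right)}\right) + 80319 = \left(-134274 - 292\right) + 80319 = -134566 + 80319 = -54247$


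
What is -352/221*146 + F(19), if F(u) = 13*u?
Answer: 3195/221 ≈ 14.457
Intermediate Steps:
-352/221*146 + F(19) = -352/221*146 + 13*19 = -352*1/221*146 + 247 = -352/221*146 + 247 = -51392/221 + 247 = 3195/221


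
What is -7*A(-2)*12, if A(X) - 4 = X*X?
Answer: -672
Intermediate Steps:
A(X) = 4 + X**2 (A(X) = 4 + X*X = 4 + X**2)
-7*A(-2)*12 = -7*(4 + (-2)**2)*12 = -7*(4 + 4)*12 = -7*8*12 = -56*12 = -672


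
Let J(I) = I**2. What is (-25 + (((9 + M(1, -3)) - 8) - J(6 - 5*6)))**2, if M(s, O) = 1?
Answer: 358801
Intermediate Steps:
(-25 + (((9 + M(1, -3)) - 8) - J(6 - 5*6)))**2 = (-25 + (((9 + 1) - 8) - (6 - 5*6)**2))**2 = (-25 + ((10 - 8) - (6 - 30)**2))**2 = (-25 + (2 - 1*(-24)**2))**2 = (-25 + (2 - 1*576))**2 = (-25 + (2 - 576))**2 = (-25 - 574)**2 = (-599)**2 = 358801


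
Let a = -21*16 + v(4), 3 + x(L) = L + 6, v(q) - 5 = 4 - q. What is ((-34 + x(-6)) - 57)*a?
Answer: 31114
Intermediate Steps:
v(q) = 9 - q (v(q) = 5 + (4 - q) = 9 - q)
x(L) = 3 + L (x(L) = -3 + (L + 6) = -3 + (6 + L) = 3 + L)
a = -331 (a = -21*16 + (9 - 1*4) = -336 + (9 - 4) = -336 + 5 = -331)
((-34 + x(-6)) - 57)*a = ((-34 + (3 - 6)) - 57)*(-331) = ((-34 - 3) - 57)*(-331) = (-37 - 57)*(-331) = -94*(-331) = 31114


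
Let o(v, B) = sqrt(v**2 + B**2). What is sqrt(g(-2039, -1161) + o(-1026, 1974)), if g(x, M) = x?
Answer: sqrt(-2039 + 6*sqrt(137482)) ≈ 13.628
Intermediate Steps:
o(v, B) = sqrt(B**2 + v**2)
sqrt(g(-2039, -1161) + o(-1026, 1974)) = sqrt(-2039 + sqrt(1974**2 + (-1026)**2)) = sqrt(-2039 + sqrt(3896676 + 1052676)) = sqrt(-2039 + sqrt(4949352)) = sqrt(-2039 + 6*sqrt(137482))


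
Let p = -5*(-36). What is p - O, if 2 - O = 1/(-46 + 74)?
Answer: 4985/28 ≈ 178.04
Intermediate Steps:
O = 55/28 (O = 2 - 1/(-46 + 74) = 2 - 1/28 = 55/28 ≈ 1.9643)
p = 180
p - O = 180 - 1*55/28 = 180 - 55/28 = 4985/28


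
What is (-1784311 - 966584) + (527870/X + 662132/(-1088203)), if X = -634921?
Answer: -271522492501151581/98703276709 ≈ -2.7509e+6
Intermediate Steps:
(-1784311 - 966584) + (527870/X + 662132/(-1088203)) = (-1784311 - 966584) + (527870/(-634921) + 662132/(-1088203)) = -2750895 + (527870*(-1/634921) + 662132*(-1/1088203)) = -2750895 + (-75410/90703 - 662132/1088203) = -2750895 - 142118747026/98703276709 = -271522492501151581/98703276709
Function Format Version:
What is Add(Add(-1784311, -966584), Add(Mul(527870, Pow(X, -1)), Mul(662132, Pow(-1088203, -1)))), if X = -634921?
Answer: Rational(-271522492501151581, 98703276709) ≈ -2.7509e+6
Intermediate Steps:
Add(Add(-1784311, -966584), Add(Mul(527870, Pow(X, -1)), Mul(662132, Pow(-1088203, -1)))) = Add(Add(-1784311, -966584), Add(Mul(527870, Pow(-634921, -1)), Mul(662132, Pow(-1088203, -1)))) = Add(-2750895, Add(Mul(527870, Rational(-1, 634921)), Mul(662132, Rational(-1, 1088203)))) = Add(-2750895, Add(Rational(-75410, 90703), Rational(-662132, 1088203))) = Add(-2750895, Rational(-142118747026, 98703276709)) = Rational(-271522492501151581, 98703276709)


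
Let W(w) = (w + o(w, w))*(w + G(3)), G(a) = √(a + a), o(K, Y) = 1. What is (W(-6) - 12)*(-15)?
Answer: -270 + 75*√6 ≈ -86.288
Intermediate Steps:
G(a) = √2*√a (G(a) = √(2*a) = √2*√a)
W(w) = (1 + w)*(w + √6) (W(w) = (w + 1)*(w + √2*√3) = (1 + w)*(w + √6))
(W(-6) - 12)*(-15) = ((-6 + √6 + (-6)² - 6*√6) - 12)*(-15) = ((-6 + √6 + 36 - 6*√6) - 12)*(-15) = ((30 - 5*√6) - 12)*(-15) = (18 - 5*√6)*(-15) = -270 + 75*√6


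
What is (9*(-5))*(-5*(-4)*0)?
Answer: 0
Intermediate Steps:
(9*(-5))*(-5*(-4)*0) = -900*0 = -45*0 = 0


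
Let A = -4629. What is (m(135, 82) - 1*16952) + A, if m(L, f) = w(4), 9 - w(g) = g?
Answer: -21576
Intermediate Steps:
w(g) = 9 - g
m(L, f) = 5 (m(L, f) = 9 - 1*4 = 9 - 4 = 5)
(m(135, 82) - 1*16952) + A = (5 - 1*16952) - 4629 = (5 - 16952) - 4629 = -16947 - 4629 = -21576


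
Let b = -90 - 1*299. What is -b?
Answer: 389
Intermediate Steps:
b = -389 (b = -90 - 299 = -389)
-b = -1*(-389) = 389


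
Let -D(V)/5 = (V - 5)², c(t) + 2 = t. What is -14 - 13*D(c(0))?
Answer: 3171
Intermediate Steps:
c(t) = -2 + t
D(V) = -5*(-5 + V)² (D(V) = -5*(V - 5)² = -5*(-5 + V)²)
-14 - 13*D(c(0)) = -14 - (-65)*(-5 + (-2 + 0))² = -14 - (-65)*(-5 - 2)² = -14 - (-65)*(-7)² = -14 - (-65)*49 = -14 - 13*(-245) = -14 + 3185 = 3171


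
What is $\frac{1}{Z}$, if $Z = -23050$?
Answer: $- \frac{1}{23050} \approx -4.3384 \cdot 10^{-5}$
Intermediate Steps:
$\frac{1}{Z} = \frac{1}{-23050} = - \frac{1}{23050}$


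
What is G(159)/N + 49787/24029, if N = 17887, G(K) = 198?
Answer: 895297811/429806723 ≈ 2.0830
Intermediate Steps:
G(159)/N + 49787/24029 = 198/17887 + 49787/24029 = 895297811/429806723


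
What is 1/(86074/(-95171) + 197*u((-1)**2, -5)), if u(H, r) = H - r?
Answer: 95171/112406048 ≈ 0.00084667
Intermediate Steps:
1/(86074/(-95171) + 197*u((-1)**2, -5)) = 1/(86074/(-95171) + 197*((-1)**2 - 1*(-5))) = 1/(86074*(-1/95171) + 197*(1 + 5)) = 1/(-86074/95171 + 197*6) = 1/(-86074/95171 + 1182) = 1/(112406048/95171) = 95171/112406048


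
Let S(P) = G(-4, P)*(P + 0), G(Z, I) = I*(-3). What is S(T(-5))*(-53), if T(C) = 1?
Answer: 159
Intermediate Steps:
G(Z, I) = -3*I
S(P) = -3*P**2 (S(P) = (-3*P)*(P + 0) = (-3*P)*P = -3*P**2)
S(T(-5))*(-53) = -3*1**2*(-53) = -3*1*(-53) = -3*(-53) = 159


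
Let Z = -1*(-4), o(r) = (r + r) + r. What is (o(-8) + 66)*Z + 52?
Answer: 220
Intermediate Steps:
o(r) = 3*r (o(r) = 2*r + r = 3*r)
Z = 4
(o(-8) + 66)*Z + 52 = (3*(-8) + 66)*4 + 52 = (-24 + 66)*4 + 52 = 42*4 + 52 = 168 + 52 = 220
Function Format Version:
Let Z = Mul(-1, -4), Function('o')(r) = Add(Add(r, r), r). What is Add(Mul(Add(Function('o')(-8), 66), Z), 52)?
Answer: 220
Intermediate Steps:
Function('o')(r) = Mul(3, r) (Function('o')(r) = Add(Mul(2, r), r) = Mul(3, r))
Z = 4
Add(Mul(Add(Function('o')(-8), 66), Z), 52) = Add(Mul(Add(Mul(3, -8), 66), 4), 52) = Add(Mul(Add(-24, 66), 4), 52) = Add(Mul(42, 4), 52) = Add(168, 52) = 220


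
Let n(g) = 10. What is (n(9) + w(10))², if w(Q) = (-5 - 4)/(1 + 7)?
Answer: 5041/64 ≈ 78.766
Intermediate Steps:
w(Q) = -9/8
(n(9) + w(10))² = (10 - 9/8)² = (71/8)² = 5041/64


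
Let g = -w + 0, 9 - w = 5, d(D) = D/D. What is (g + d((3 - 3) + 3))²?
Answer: 9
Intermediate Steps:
d(D) = 1
w = 4 (w = 9 - 1*5 = 9 - 5 = 4)
g = -4 (g = -1*4 + 0 = -4 + 0 = -4)
(g + d((3 - 3) + 3))² = (-4 + 1)² = (-3)² = 9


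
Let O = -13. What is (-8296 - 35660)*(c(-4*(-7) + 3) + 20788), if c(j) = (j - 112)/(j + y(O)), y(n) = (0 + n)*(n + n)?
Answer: -37463654844/41 ≈ -9.1375e+8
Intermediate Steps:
y(n) = 2*n**2 (y(n) = n*(2*n) = 2*n**2)
c(j) = (-112 + j)/(338 + j) (c(j) = (j - 112)/(j + 2*(-13)**2) = (-112 + j)/(j + 2*169) = (-112 + j)/(j + 338) = (-112 + j)/(338 + j))
(-8296 - 35660)*(c(-4*(-7) + 3) + 20788) = (-8296 - 35660)*((-112 + (-4*(-7) + 3))/(338 + (-4*(-7) + 3)) + 20788) = -43956*((-112 + (28 + 3))/(338 + (28 + 3)) + 20788) = -43956*((-112 + 31)/(338 + 31) + 20788) = -43956*(-81/369 + 20788) = -43956*((1/369)*(-81) + 20788) = -43956*(-9/41 + 20788) = -43956*852299/41 = -37463654844/41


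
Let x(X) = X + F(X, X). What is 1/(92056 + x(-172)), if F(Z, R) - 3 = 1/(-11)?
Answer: 11/1010756 ≈ 1.0883e-5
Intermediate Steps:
F(Z, R) = 32/11 (F(Z, R) = 3 + 1/(-11) = 3 - 1/11 = 32/11)
x(X) = 32/11 + X (x(X) = X + 32/11 = 32/11 + X)
1/(92056 + x(-172)) = 1/(92056 + (32/11 - 172)) = 1/(92056 - 1860/11) = 1/(1010756/11) = 11/1010756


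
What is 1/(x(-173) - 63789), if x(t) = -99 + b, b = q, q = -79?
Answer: -1/63967 ≈ -1.5633e-5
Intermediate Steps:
b = -79
x(t) = -178 (x(t) = -99 - 79 = -178)
1/(x(-173) - 63789) = 1/(-178 - 63789) = 1/(-63967) = -1/63967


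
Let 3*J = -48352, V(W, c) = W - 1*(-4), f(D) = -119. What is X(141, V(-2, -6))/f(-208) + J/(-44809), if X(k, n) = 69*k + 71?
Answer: -187375816/2285259 ≈ -81.993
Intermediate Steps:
V(W, c) = 4 + W (V(W, c) = W + 4 = 4 + W)
X(k, n) = 71 + 69*k
J = -48352/3 (J = (⅓)*(-48352) = -48352/3 ≈ -16117.)
X(141, V(-2, -6))/f(-208) + J/(-44809) = (71 + 69*141)/(-119) - 48352/3/(-44809) = (71 + 9729)*(-1/119) - 48352/3*(-1/44809) = 9800*(-1/119) + 48352/134427 = -1400/17 + 48352/134427 = -187375816/2285259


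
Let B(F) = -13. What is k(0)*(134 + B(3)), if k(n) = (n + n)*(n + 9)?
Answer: 0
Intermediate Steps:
k(n) = 2*n*(9 + n) (k(n) = (2*n)*(9 + n) = 2*n*(9 + n))
k(0)*(134 + B(3)) = (2*0*(9 + 0))*(134 - 13) = (2*0*9)*121 = 0*121 = 0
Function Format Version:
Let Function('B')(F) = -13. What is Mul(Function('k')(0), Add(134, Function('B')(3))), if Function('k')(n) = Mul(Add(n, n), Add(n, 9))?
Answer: 0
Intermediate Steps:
Function('k')(n) = Mul(2, n, Add(9, n)) (Function('k')(n) = Mul(Mul(2, n), Add(9, n)) = Mul(2, n, Add(9, n)))
Mul(Function('k')(0), Add(134, Function('B')(3))) = Mul(Mul(2, 0, Add(9, 0)), Add(134, -13)) = Mul(Mul(2, 0, 9), 121) = Mul(0, 121) = 0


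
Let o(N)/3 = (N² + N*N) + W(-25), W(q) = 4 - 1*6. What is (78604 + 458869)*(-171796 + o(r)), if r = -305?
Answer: 207651618604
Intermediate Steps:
W(q) = -2 (W(q) = 4 - 6 = -2)
o(N) = -6 + 6*N² (o(N) = 3*((N² + N*N) - 2) = 3*((N² + N²) - 2) = 3*(2*N² - 2) = 3*(-2 + 2*N²) = -6 + 6*N²)
(78604 + 458869)*(-171796 + o(r)) = (78604 + 458869)*(-171796 + (-6 + 6*(-305)²)) = 537473*(-171796 + (-6 + 6*93025)) = 537473*(-171796 + (-6 + 558150)) = 537473*(-171796 + 558144) = 537473*386348 = 207651618604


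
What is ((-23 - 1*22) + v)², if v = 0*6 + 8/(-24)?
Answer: 18496/9 ≈ 2055.1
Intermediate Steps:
v = -⅓ (v = 0 + 8*(-1/24) = 0 - ⅓ = -⅓ ≈ -0.33333)
((-23 - 1*22) + v)² = ((-23 - 1*22) - ⅓)² = ((-23 - 22) - ⅓)² = (-45 - ⅓)² = (-136/3)² = 18496/9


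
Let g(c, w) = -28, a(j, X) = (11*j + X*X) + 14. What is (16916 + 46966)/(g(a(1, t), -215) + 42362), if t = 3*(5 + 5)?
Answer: 31941/21167 ≈ 1.5090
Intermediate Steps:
t = 30 (t = 3*10 = 30)
a(j, X) = 14 + X**2 + 11*j (a(j, X) = (11*j + X**2) + 14 = (X**2 + 11*j) + 14 = 14 + X**2 + 11*j)
(16916 + 46966)/(g(a(1, t), -215) + 42362) = (16916 + 46966)/(-28 + 42362) = 63882/42334 = 63882*(1/42334) = 31941/21167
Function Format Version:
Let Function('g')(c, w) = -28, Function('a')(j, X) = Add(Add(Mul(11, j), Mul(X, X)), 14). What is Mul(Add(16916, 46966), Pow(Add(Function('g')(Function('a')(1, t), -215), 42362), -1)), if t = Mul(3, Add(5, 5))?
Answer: Rational(31941, 21167) ≈ 1.5090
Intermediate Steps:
t = 30 (t = Mul(3, 10) = 30)
Function('a')(j, X) = Add(14, Pow(X, 2), Mul(11, j)) (Function('a')(j, X) = Add(Add(Mul(11, j), Pow(X, 2)), 14) = Add(Add(Pow(X, 2), Mul(11, j)), 14) = Add(14, Pow(X, 2), Mul(11, j)))
Mul(Add(16916, 46966), Pow(Add(Function('g')(Function('a')(1, t), -215), 42362), -1)) = Mul(Add(16916, 46966), Pow(Add(-28, 42362), -1)) = Mul(63882, Pow(42334, -1)) = Mul(63882, Rational(1, 42334)) = Rational(31941, 21167)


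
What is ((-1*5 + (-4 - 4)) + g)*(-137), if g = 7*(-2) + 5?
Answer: 3014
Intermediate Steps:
g = -9 (g = -14 + 5 = -9)
((-1*5 + (-4 - 4)) + g)*(-137) = ((-1*5 + (-4 - 4)) - 9)*(-137) = ((-5 - 8) - 9)*(-137) = (-13 - 9)*(-137) = -22*(-137) = 3014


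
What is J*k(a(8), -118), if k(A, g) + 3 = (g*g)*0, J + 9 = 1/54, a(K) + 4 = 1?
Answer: 485/18 ≈ 26.944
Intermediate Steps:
a(K) = -3 (a(K) = -4 + 1 = -3)
J = -485/54 (J = -9 + 1/54 = -485/54 ≈ -8.9815)
k(A, g) = -3 (k(A, g) = -3 + (g*g)*0 = -3 + g²*0 = -3 + 0 = -3)
J*k(a(8), -118) = -485/54*(-3) = 485/18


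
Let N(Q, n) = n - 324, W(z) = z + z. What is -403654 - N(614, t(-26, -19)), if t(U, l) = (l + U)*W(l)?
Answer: -405040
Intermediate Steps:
W(z) = 2*z
t(U, l) = 2*l*(U + l) (t(U, l) = (l + U)*(2*l) = (U + l)*(2*l) = 2*l*(U + l))
N(Q, n) = -324 + n
-403654 - N(614, t(-26, -19)) = -403654 - (-324 + 2*(-19)*(-26 - 19)) = -403654 - (-324 + 2*(-19)*(-45)) = -403654 - (-324 + 1710) = -403654 - 1*1386 = -403654 - 1386 = -405040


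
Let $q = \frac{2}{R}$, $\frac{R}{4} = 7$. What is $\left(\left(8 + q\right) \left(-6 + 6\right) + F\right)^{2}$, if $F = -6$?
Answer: $36$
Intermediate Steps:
$R = 28$ ($R = 4 \cdot 7 = 28$)
$q = \frac{1}{14}$ ($q = \frac{2}{28} = 2 \cdot \frac{1}{28} = \frac{1}{14} \approx 0.071429$)
$\left(\left(8 + q\right) \left(-6 + 6\right) + F\right)^{2} = \left(\left(8 + \frac{1}{14}\right) \left(-6 + 6\right) - 6\right)^{2} = \left(\frac{113}{14} \cdot 0 - 6\right)^{2} = \left(0 - 6\right)^{2} = \left(-6\right)^{2} = 36$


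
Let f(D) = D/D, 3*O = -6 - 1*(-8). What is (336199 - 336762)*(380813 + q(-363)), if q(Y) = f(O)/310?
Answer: -66463293453/310 ≈ -2.1440e+8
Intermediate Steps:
O = ⅔ (O = (-6 - 1*(-8))/3 = (-6 + 8)/3 = (⅓)*2 = ⅔ ≈ 0.66667)
f(D) = 1
q(Y) = 1/310
(336199 - 336762)*(380813 + q(-363)) = (336199 - 336762)*(380813 + 1/310) = -563*118052031/310 = -66463293453/310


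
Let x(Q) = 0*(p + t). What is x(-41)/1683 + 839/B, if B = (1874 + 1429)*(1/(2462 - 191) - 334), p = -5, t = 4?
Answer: -635123/835122813 ≈ -0.00076051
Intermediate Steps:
x(Q) = 0 (x(Q) = 0*(-5 + 4) = 0*(-1) = 0)
B = -835122813/757 (B = 3303*(1/2271 - 334) = 3303*(-758513/2271) = -835122813/757 ≈ -1.1032e+6)
x(-41)/1683 + 839/B = 0/1683 + 839/(-835122813/757) = 0*(1/1683) + 839*(-757/835122813) = 0 - 635123/835122813 = -635123/835122813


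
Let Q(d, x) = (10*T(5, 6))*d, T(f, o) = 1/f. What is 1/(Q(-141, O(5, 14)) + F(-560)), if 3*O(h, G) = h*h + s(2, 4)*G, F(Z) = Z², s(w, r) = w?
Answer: 1/313318 ≈ 3.1916e-6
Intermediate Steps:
O(h, G) = h²/3 + 2*G/3 (O(h, G) = (h*h + 2*G)/3 = (h² + 2*G)/3 = h²/3 + 2*G/3)
Q(d, x) = 2*d (Q(d, x) = (10/5)*d = (10*(⅕))*d = 2*d)
1/(Q(-141, O(5, 14)) + F(-560)) = 1/(2*(-141) + (-560)²) = 1/(-282 + 313600) = 1/313318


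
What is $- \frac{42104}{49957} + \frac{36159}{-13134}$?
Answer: $- \frac{786463033}{218711746} \approx -3.5959$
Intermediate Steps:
$- \frac{42104}{49957} + \frac{36159}{-13134} = \left(-42104\right) \frac{1}{49957} + 36159 \left(- \frac{1}{13134}\right) = - \frac{42104}{49957} - \frac{12053}{4378} = - \frac{786463033}{218711746}$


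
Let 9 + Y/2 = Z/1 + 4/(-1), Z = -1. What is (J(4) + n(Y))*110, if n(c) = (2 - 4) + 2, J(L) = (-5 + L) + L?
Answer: 330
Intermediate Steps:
Y = -28 (Y = -18 + 2*(-1/1 + 4/(-1)) = -18 + 2*(-1*1 + 4*(-1)) = -18 + 2*(-1 - 4) = -18 + 2*(-5) = -18 - 10 = -28)
J(L) = -5 + 2*L
n(c) = 0 (n(c) = -2 + 2 = 0)
(J(4) + n(Y))*110 = ((-5 + 2*4) + 0)*110 = ((-5 + 8) + 0)*110 = (3 + 0)*110 = 3*110 = 330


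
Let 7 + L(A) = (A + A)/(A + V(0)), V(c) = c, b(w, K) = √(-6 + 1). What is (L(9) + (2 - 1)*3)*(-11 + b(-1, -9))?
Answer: 22 - 2*I*√5 ≈ 22.0 - 4.4721*I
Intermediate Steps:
b(w, K) = I*√5 (b(w, K) = √(-5) = I*√5)
L(A) = -5 (L(A) = -7 + (A + A)/(A + 0) = -7 + (2*A)/A = -7 + 2 = -5)
(L(9) + (2 - 1)*3)*(-11 + b(-1, -9)) = (-5 + (2 - 1)*3)*(-11 + I*√5) = (-5 + 1*3)*(-11 + I*√5) = (-5 + 3)*(-11 + I*√5) = -2*(-11 + I*√5) = 22 - 2*I*√5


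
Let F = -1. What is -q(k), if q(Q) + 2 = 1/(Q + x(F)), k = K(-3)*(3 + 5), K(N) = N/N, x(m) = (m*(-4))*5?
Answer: 55/28 ≈ 1.9643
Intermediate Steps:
x(m) = -20*m (x(m) = -4*m*5 = -20*m)
K(N) = 1
k = 8 (k = 1*(3 + 5) = 1*8 = 8)
q(Q) = -2 + 1/(20 + Q) (q(Q) = -2 + 1/(Q - 20*(-1)) = -2 + 1/(Q + 20) = -2 + 1/(20 + Q))
-q(k) = -(-39 - 2*8)/(20 + 8) = -(-39 - 16)/28 = -(-55)/28 = -1*(-55/28) = 55/28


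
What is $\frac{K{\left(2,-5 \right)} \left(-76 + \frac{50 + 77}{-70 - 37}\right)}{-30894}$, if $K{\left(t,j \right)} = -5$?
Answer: $- \frac{13765}{1101886} \approx -0.012492$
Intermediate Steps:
$\frac{K{\left(2,-5 \right)} \left(-76 + \frac{50 + 77}{-70 - 37}\right)}{-30894} = \frac{\left(-5\right) \left(-76 + \frac{50 + 77}{-70 - 37}\right)}{-30894} = - 5 \left(-76 + \frac{127}{-107}\right) \left(- \frac{1}{30894}\right) = - 5 \left(-76 + 127 \left(- \frac{1}{107}\right)\right) \left(- \frac{1}{30894}\right) = - 5 \left(-76 - \frac{127}{107}\right) \left(- \frac{1}{30894}\right) = \left(-5\right) \left(- \frac{8259}{107}\right) \left(- \frac{1}{30894}\right) = \frac{41295}{107} \left(- \frac{1}{30894}\right) = - \frac{13765}{1101886}$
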